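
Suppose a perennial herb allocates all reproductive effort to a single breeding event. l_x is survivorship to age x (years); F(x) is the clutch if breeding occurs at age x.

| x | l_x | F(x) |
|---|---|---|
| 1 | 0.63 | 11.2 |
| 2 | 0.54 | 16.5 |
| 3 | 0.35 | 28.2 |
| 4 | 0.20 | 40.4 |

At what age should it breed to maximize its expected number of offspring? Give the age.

Expected offspring if breeding at age x = l_x × F(x):
  age 1: 0.63 × 11.2 = 7.056
  age 2: 0.54 × 16.5 = 8.910
  age 3: 0.35 × 28.2 = 9.870
  age 4: 0.20 × 40.4 = 8.080
Maximum at age 3 (9.870).

3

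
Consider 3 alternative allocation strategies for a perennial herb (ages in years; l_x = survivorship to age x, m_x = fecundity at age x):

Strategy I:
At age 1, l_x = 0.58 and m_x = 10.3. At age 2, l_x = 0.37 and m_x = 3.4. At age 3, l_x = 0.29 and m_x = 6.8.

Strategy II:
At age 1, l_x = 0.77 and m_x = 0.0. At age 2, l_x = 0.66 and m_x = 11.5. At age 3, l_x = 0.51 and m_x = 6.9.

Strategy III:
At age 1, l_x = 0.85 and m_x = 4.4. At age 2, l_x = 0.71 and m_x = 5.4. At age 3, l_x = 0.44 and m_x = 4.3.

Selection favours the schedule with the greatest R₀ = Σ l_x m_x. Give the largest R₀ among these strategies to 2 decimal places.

Strategy I: R₀ = 0.58×10.3 + 0.37×3.4 + 0.29×6.8 = 9.2040
Strategy II: R₀ = 0.77×0.0 + 0.66×11.5 + 0.51×6.9 = 11.1090
Strategy III: R₀ = 0.85×4.4 + 0.71×5.4 + 0.44×4.3 = 9.4660
Highest R₀: strategy II with 11.1090.

11.11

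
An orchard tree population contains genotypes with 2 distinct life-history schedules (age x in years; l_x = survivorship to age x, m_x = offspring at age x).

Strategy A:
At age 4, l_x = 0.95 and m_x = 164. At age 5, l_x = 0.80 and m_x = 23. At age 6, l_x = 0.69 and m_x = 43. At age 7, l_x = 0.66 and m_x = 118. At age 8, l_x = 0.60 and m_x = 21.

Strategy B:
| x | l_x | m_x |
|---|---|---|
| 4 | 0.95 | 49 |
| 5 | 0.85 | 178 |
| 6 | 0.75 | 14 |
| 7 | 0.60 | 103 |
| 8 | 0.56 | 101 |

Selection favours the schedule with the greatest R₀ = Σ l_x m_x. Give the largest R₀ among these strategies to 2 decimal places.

Strategy A: R₀ = 0.95×164 + 0.80×23 + 0.69×43 + 0.66×118 + 0.60×21 = 294.3500
Strategy B: R₀ = 0.95×49 + 0.85×178 + 0.75×14 + 0.60×103 + 0.56×101 = 326.7100
Highest R₀: strategy B with 326.7100.

326.71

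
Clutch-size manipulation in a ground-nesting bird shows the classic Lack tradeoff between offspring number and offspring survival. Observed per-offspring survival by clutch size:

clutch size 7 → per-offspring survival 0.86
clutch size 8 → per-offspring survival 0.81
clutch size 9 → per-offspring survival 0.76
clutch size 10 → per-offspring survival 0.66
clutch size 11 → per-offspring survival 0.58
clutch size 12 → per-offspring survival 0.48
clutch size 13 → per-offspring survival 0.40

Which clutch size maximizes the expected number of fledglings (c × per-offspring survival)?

9

Expected fledglings = c × s(c):
  c=7: 7 × 0.86 = 6.020
  c=8: 8 × 0.81 = 6.480
  c=9: 9 × 0.76 = 6.840
  c=10: 10 × 0.66 = 6.600
  c=11: 11 × 0.58 = 6.380
  c=12: 12 × 0.48 = 5.760
  c=13: 13 × 0.40 = 5.200
Maximum at c = 9 (6.840 fledglings).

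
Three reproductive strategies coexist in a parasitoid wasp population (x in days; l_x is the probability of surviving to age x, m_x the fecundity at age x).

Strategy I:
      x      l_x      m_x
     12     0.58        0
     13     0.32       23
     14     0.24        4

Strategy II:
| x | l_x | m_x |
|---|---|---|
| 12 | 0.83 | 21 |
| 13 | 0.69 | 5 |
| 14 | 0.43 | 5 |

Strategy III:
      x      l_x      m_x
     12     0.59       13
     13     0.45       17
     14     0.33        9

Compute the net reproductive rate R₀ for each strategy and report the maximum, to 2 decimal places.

23.03

Strategy I: R₀ = 0.58×0 + 0.32×23 + 0.24×4 = 8.3200
Strategy II: R₀ = 0.83×21 + 0.69×5 + 0.43×5 = 23.0300
Strategy III: R₀ = 0.59×13 + 0.45×17 + 0.33×9 = 18.2900
Highest R₀: strategy II with 23.0300.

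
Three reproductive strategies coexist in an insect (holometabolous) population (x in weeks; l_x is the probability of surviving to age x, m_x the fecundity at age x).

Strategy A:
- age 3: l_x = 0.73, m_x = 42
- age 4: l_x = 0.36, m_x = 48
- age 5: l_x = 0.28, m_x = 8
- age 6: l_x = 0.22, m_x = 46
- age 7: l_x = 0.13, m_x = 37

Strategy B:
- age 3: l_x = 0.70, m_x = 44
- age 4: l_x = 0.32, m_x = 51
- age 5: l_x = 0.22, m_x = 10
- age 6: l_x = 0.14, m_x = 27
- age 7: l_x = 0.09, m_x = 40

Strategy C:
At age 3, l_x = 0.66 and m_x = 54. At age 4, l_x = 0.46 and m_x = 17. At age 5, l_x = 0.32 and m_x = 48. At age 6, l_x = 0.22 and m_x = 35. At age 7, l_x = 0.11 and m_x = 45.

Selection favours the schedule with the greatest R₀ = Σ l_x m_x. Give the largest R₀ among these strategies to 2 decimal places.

71.47

Strategy A: R₀ = 0.73×42 + 0.36×48 + 0.28×8 + 0.22×46 + 0.13×37 = 65.1100
Strategy B: R₀ = 0.70×44 + 0.32×51 + 0.22×10 + 0.14×27 + 0.09×40 = 56.7000
Strategy C: R₀ = 0.66×54 + 0.46×17 + 0.32×48 + 0.22×35 + 0.11×45 = 71.4700
Highest R₀: strategy C with 71.4700.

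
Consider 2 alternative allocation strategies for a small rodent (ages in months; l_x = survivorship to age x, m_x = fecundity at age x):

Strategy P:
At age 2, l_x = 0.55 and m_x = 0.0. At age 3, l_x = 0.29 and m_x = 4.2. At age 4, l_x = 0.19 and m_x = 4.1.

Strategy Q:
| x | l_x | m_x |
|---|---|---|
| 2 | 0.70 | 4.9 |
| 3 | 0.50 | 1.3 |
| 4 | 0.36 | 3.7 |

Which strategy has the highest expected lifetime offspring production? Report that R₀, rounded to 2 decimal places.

5.41

Strategy P: R₀ = 0.55×0.0 + 0.29×4.2 + 0.19×4.1 = 1.9970
Strategy Q: R₀ = 0.70×4.9 + 0.50×1.3 + 0.36×3.7 = 5.4120
Highest R₀: strategy Q with 5.4120.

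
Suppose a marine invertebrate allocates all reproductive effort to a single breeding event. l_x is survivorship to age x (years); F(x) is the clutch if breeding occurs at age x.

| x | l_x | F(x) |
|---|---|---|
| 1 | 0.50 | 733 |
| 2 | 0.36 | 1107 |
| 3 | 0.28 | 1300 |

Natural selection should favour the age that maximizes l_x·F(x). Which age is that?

2

Expected offspring if breeding at age x = l_x × F(x):
  age 1: 0.50 × 733 = 366.500
  age 2: 0.36 × 1107 = 398.520
  age 3: 0.28 × 1300 = 364.000
Maximum at age 2 (398.520).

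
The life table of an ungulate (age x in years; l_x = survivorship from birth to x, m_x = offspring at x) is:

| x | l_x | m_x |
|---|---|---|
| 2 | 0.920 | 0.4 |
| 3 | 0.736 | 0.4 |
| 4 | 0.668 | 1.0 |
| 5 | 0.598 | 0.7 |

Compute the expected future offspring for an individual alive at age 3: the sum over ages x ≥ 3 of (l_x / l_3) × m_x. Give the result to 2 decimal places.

l_3 = 0.736. Conditional survival from age 3 to x is l_x / l_3.
  x=3: (0.736/0.736) × 0.4 = 0.4000
  x=4: (0.668/0.736) × 1.0 = 0.9076
  x=5: (0.598/0.736) × 0.7 = 0.5687
Sum = 0.4000 + 0.9076 + 0.5687 = 1.8764

1.88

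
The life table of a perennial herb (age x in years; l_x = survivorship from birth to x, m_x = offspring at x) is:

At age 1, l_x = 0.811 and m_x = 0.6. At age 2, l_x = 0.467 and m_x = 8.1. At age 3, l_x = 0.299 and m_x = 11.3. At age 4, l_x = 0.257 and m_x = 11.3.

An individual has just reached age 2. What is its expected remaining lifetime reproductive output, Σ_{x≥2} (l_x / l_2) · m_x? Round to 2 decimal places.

l_2 = 0.467. Conditional survival from age 2 to x is l_x / l_2.
  x=2: (0.467/0.467) × 8.1 = 8.1000
  x=3: (0.299/0.467) × 11.3 = 7.2349
  x=4: (0.257/0.467) × 11.3 = 6.2186
Sum = 8.1000 + 7.2349 + 6.2186 = 21.5535

21.55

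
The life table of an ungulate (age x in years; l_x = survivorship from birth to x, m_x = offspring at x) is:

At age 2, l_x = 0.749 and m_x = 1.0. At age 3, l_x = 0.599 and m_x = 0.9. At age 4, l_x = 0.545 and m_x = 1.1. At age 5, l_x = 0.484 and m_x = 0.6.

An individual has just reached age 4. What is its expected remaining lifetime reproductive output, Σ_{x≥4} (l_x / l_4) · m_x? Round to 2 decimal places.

1.63

l_4 = 0.545. Conditional survival from age 4 to x is l_x / l_4.
  x=4: (0.545/0.545) × 1.1 = 1.1000
  x=5: (0.484/0.545) × 0.6 = 0.5328
Sum = 1.1000 + 0.5328 = 1.6328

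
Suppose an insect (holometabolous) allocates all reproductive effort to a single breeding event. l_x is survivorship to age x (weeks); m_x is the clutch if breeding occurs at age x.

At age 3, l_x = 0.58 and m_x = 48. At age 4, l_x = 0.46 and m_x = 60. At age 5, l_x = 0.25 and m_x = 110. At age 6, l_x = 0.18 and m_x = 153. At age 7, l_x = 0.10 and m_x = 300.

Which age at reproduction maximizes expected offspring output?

Expected offspring if breeding at age x = l_x × m_x:
  age 3: 0.58 × 48 = 27.840
  age 4: 0.46 × 60 = 27.600
  age 5: 0.25 × 110 = 27.500
  age 6: 0.18 × 153 = 27.540
  age 7: 0.10 × 300 = 30.000
Maximum at age 7 (30.000).

7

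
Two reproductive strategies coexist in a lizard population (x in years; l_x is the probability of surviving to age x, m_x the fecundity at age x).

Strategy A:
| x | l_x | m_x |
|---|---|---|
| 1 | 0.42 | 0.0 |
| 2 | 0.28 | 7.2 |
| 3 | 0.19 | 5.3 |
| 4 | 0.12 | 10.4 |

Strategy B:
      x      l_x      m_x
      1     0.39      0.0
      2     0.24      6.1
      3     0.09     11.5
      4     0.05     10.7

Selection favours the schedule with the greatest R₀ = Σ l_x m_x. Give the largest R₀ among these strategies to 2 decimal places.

Strategy A: R₀ = 0.42×0.0 + 0.28×7.2 + 0.19×5.3 + 0.12×10.4 = 4.2710
Strategy B: R₀ = 0.39×0.0 + 0.24×6.1 + 0.09×11.5 + 0.05×10.7 = 3.0340
Highest R₀: strategy A with 4.2710.

4.27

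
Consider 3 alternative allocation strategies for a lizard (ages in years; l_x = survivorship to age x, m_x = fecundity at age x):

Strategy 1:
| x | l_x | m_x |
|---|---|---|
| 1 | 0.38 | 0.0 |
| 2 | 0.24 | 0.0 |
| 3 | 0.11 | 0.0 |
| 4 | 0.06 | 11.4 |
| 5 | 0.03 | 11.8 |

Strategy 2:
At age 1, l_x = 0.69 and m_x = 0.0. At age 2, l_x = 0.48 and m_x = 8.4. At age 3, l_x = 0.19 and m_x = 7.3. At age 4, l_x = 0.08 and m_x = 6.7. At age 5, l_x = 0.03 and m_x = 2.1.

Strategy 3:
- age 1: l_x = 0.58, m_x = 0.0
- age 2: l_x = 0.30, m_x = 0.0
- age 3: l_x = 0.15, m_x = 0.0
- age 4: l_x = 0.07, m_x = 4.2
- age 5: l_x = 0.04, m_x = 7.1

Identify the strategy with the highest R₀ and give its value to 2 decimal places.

Strategy 1: R₀ = 0.38×0.0 + 0.24×0.0 + 0.11×0.0 + 0.06×11.4 + 0.03×11.8 = 1.0380
Strategy 2: R₀ = 0.69×0.0 + 0.48×8.4 + 0.19×7.3 + 0.08×6.7 + 0.03×2.1 = 6.0180
Strategy 3: R₀ = 0.58×0.0 + 0.30×0.0 + 0.15×0.0 + 0.07×4.2 + 0.04×7.1 = 0.5780
Highest R₀: strategy 2 with 6.0180.

6.02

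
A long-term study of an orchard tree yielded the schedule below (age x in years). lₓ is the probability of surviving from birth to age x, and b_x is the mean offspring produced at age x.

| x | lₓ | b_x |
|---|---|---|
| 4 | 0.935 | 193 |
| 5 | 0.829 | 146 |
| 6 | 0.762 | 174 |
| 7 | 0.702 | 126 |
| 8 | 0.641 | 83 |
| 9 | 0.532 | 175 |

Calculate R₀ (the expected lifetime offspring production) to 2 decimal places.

668.83

R₀ = Σ lₓ b_x:
  age 4: 0.935 × 193 = 180.4550
  age 5: 0.829 × 146 = 121.0340
  age 6: 0.762 × 174 = 132.5880
  age 7: 0.702 × 126 = 88.4520
  age 8: 0.641 × 83 = 53.2030
  age 9: 0.532 × 175 = 93.1000
R₀ = 180.4550 + 121.0340 + 132.5880 + 88.4520 + 53.2030 + 93.1000 = 668.8320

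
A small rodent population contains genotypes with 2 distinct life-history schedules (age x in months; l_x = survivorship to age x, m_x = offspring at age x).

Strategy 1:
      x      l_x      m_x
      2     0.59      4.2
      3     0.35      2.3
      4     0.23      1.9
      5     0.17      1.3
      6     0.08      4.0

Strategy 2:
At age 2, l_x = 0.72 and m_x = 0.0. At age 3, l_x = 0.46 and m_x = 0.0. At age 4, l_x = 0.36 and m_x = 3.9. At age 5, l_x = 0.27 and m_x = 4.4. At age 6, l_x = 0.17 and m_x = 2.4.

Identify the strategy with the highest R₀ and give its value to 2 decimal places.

Strategy 1: R₀ = 0.59×4.2 + 0.35×2.3 + 0.23×1.9 + 0.17×1.3 + 0.08×4.0 = 4.2610
Strategy 2: R₀ = 0.72×0.0 + 0.46×0.0 + 0.36×3.9 + 0.27×4.4 + 0.17×2.4 = 3.0000
Highest R₀: strategy 1 with 4.2610.

4.26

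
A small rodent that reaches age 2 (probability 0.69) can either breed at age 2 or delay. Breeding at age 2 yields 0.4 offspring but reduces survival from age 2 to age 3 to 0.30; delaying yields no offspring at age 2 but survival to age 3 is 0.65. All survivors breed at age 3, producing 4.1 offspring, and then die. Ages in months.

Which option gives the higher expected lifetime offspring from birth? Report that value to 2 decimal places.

1.84

breed at age 2: R₀ = 0.69 × (0.4 + 0.30 × 4.1) = 0.69 × 1.6300 = 1.1247
delay to age 3: R₀ = 0.69 × (0.65 × 4.1) = 0.69 × 2.6650 = 1.8388
Higher: delay to age 3 (1.8388).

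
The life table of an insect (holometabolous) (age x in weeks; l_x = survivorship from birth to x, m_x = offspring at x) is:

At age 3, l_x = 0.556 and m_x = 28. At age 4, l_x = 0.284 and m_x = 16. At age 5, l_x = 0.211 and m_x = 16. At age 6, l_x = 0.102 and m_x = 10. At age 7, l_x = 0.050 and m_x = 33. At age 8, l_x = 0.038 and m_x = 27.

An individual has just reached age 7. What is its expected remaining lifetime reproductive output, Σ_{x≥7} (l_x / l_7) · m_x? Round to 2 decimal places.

l_7 = 0.050. Conditional survival from age 7 to x is l_x / l_7.
  x=7: (0.050/0.050) × 33 = 33.0000
  x=8: (0.038/0.050) × 27 = 20.5200
Sum = 33.0000 + 20.5200 = 53.5200

53.52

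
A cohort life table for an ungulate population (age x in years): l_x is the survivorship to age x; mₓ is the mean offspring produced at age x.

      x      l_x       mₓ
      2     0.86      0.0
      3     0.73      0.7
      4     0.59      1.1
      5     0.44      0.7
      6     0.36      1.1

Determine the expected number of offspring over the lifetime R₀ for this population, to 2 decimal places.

1.86

R₀ = Σ l_x mₓ:
  age 2: 0.86 × 0.0 = 0.0000
  age 3: 0.73 × 0.7 = 0.5110
  age 4: 0.59 × 1.1 = 0.6490
  age 5: 0.44 × 0.7 = 0.3080
  age 6: 0.36 × 1.1 = 0.3960
R₀ = 0.0000 + 0.5110 + 0.6490 + 0.3080 + 0.3960 = 1.8640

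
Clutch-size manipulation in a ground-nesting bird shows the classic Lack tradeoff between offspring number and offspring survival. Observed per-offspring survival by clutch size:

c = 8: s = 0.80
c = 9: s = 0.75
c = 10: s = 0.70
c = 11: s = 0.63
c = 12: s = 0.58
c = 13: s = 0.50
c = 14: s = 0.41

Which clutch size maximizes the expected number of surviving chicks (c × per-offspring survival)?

10

Expected surviving chicks = c × s(c):
  c=8: 8 × 0.80 = 6.400
  c=9: 9 × 0.75 = 6.750
  c=10: 10 × 0.70 = 7.000
  c=11: 11 × 0.63 = 6.930
  c=12: 12 × 0.58 = 6.960
  c=13: 13 × 0.50 = 6.500
  c=14: 14 × 0.41 = 5.740
Maximum at c = 10 (7.000 surviving chicks).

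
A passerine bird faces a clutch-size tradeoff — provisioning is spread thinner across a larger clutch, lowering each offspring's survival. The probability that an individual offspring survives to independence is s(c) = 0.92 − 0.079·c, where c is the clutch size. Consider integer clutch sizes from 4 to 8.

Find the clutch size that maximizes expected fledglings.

Expected fledglings = c × s(c):
  c=4: 4 × 0.604 = 2.416
  c=5: 5 × 0.525 = 2.625
  c=6: 6 × 0.446 = 2.676
  c=7: 7 × 0.367 = 2.569
  c=8: 8 × 0.288 = 2.304
Maximum at c = 6 (2.676 fledglings).

6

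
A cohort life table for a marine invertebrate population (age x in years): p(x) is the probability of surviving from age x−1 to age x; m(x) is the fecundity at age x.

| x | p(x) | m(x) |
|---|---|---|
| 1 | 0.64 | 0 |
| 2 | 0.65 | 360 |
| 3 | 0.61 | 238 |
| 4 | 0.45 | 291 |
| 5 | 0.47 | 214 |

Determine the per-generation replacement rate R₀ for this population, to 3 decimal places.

Survivorship from birth: l_x = p_1·p_2·…·p_x.
  l_1 = 0.64000
  l_2 = 0.41600
  l_3 = 0.25376
  l_4 = 0.11419
  l_5 = 0.05367
R₀ = Σ l_x m(x):
  age 1: 0.64000 × 0 = 0.0000
  age 2: 0.41600 × 360 = 149.7600
  age 3: 0.25376 × 238 = 60.3949
  age 4: 0.11419 × 291 = 33.2293
  age 5: 0.05367 × 214 = 11.4854
R₀ = 0.0000 + 149.7600 + 60.3949 + 33.2293 + 11.4854 = 254.8695

254.870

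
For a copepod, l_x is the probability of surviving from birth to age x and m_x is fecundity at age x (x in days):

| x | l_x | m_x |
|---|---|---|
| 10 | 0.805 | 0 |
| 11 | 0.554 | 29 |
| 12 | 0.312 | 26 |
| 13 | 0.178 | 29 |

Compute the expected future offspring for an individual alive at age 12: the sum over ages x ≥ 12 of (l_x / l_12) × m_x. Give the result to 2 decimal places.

42.54

l_12 = 0.312. Conditional survival from age 12 to x is l_x / l_12.
  x=12: (0.312/0.312) × 26 = 26.0000
  x=13: (0.178/0.312) × 29 = 16.5449
Sum = 26.0000 + 16.5449 = 42.5449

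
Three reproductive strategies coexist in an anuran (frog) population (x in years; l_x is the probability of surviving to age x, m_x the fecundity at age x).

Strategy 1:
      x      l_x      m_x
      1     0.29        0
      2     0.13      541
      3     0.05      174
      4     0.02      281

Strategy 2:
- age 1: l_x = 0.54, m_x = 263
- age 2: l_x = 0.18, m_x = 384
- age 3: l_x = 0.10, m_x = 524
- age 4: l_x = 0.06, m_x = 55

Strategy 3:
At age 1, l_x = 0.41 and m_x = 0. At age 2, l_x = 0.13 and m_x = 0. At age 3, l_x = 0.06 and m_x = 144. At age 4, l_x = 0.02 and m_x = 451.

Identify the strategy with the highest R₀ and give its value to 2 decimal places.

Strategy 1: R₀ = 0.29×0 + 0.13×541 + 0.05×174 + 0.02×281 = 84.6500
Strategy 2: R₀ = 0.54×263 + 0.18×384 + 0.10×524 + 0.06×55 = 266.8400
Strategy 3: R₀ = 0.41×0 + 0.13×0 + 0.06×144 + 0.02×451 = 17.6600
Highest R₀: strategy 2 with 266.8400.

266.84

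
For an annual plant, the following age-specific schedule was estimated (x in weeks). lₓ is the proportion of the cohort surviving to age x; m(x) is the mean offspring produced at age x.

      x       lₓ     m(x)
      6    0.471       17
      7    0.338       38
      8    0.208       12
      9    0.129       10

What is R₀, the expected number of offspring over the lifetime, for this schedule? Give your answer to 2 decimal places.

R₀ = Σ lₓ m(x):
  age 6: 0.471 × 17 = 8.0070
  age 7: 0.338 × 38 = 12.8440
  age 8: 0.208 × 12 = 2.4960
  age 9: 0.129 × 10 = 1.2900
R₀ = 8.0070 + 12.8440 + 2.4960 + 1.2900 = 24.6370

24.64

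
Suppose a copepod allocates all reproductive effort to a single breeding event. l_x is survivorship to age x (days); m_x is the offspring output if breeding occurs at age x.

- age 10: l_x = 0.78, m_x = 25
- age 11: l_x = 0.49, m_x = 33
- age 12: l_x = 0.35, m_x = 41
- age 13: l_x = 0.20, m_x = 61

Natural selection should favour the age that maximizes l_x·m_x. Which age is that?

Expected offspring if breeding at age x = l_x × m_x:
  age 10: 0.78 × 25 = 19.500
  age 11: 0.49 × 33 = 16.170
  age 12: 0.35 × 41 = 14.350
  age 13: 0.20 × 61 = 12.200
Maximum at age 10 (19.500).

10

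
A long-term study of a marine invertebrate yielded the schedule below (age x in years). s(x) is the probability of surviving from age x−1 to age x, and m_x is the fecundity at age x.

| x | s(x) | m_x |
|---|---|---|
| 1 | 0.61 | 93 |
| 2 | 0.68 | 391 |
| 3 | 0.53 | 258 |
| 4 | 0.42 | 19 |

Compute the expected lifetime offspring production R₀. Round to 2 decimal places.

Survivorship from birth: l_x = s_1·s_2·…·s_x.
  l_1 = 0.61000
  l_2 = 0.41480
  l_3 = 0.21984
  l_4 = 0.09233
R₀ = Σ l_x m_x:
  age 1: 0.61000 × 93 = 56.7300
  age 2: 0.41480 × 391 = 162.1868
  age 3: 0.21984 × 258 = 56.7187
  age 4: 0.09233 × 19 = 1.7543
R₀ = 56.7300 + 162.1868 + 56.7187 + 1.7543 = 277.3898

277.39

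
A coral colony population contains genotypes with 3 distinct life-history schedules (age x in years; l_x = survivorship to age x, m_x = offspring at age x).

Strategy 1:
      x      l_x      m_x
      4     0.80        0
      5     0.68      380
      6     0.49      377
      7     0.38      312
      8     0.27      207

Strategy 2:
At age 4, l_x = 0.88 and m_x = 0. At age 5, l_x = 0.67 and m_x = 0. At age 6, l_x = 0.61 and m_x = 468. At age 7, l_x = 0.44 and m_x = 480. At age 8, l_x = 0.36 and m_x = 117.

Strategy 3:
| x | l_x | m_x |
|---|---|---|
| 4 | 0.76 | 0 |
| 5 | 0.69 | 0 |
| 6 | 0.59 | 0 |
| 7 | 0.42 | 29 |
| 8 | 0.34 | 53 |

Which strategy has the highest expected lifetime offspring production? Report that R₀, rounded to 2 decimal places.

Strategy 1: R₀ = 0.80×0 + 0.68×380 + 0.49×377 + 0.38×312 + 0.27×207 = 617.5800
Strategy 2: R₀ = 0.88×0 + 0.67×0 + 0.61×468 + 0.44×480 + 0.36×117 = 538.8000
Strategy 3: R₀ = 0.76×0 + 0.69×0 + 0.59×0 + 0.42×29 + 0.34×53 = 30.2000
Highest R₀: strategy 1 with 617.5800.

617.58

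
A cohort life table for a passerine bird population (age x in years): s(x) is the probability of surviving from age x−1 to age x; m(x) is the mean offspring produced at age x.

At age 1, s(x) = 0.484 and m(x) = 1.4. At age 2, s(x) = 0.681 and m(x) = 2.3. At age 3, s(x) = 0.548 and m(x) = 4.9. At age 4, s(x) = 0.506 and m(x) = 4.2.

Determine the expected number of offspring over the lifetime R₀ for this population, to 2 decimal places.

Survivorship from birth: l_x = s_1·s_2·…·s_x.
  l_1 = 0.48400
  l_2 = 0.32960
  l_3 = 0.18062
  l_4 = 0.09140
R₀ = Σ l_x m(x):
  age 1: 0.48400 × 1.4 = 0.6776
  age 2: 0.32960 × 2.3 = 0.7581
  age 3: 0.18062 × 4.9 = 0.8850
  age 4: 0.09140 × 4.2 = 0.3839
R₀ = 0.6776 + 0.7581 + 0.8850 + 0.3839 = 2.7046

2.70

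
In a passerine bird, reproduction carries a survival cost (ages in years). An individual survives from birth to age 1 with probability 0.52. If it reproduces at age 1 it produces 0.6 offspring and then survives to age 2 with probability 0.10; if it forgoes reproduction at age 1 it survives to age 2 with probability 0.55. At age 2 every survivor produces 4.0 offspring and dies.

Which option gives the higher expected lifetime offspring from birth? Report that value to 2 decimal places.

breed at age 1: R₀ = 0.52 × (0.6 + 0.10 × 4.0) = 0.52 × 1.0000 = 0.5200
delay to age 2: R₀ = 0.52 × (0.55 × 4.0) = 0.52 × 2.2000 = 1.1440
Higher: delay to age 2 (1.1440).

1.14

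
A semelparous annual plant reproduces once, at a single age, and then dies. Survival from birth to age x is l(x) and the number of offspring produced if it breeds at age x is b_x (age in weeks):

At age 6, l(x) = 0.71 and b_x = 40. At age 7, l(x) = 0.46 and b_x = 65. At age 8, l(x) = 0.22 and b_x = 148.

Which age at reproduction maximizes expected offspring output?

Expected offspring if breeding at age x = l(x) × b_x:
  age 6: 0.71 × 40 = 28.400
  age 7: 0.46 × 65 = 29.900
  age 8: 0.22 × 148 = 32.560
Maximum at age 8 (32.560).

8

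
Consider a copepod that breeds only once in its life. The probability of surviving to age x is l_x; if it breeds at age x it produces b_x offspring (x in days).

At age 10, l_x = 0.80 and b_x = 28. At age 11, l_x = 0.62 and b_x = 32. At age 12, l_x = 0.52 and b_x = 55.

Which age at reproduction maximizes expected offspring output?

Expected offspring if breeding at age x = l_x × b_x:
  age 10: 0.80 × 28 = 22.400
  age 11: 0.62 × 32 = 19.840
  age 12: 0.52 × 55 = 28.600
Maximum at age 12 (28.600).

12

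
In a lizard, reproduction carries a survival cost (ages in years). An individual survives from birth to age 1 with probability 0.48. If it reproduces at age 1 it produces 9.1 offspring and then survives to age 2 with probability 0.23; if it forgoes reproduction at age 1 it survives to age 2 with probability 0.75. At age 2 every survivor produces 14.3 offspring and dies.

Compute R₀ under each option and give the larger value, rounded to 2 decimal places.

5.95

breed at age 1: R₀ = 0.48 × (9.1 + 0.23 × 14.3) = 0.48 × 12.3890 = 5.9467
delay to age 2: R₀ = 0.48 × (0.75 × 14.3) = 0.48 × 10.7250 = 5.1480
Higher: breed at age 1 (5.9467).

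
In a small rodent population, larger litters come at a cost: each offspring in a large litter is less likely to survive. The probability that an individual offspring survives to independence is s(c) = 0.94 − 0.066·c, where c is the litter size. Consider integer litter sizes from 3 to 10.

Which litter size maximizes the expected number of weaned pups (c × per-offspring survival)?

Expected weaned pups = c × s(c):
  c=3: 3 × 0.742 = 2.226
  c=4: 4 × 0.676 = 2.704
  c=5: 5 × 0.610 = 3.050
  c=6: 6 × 0.544 = 3.264
  c=7: 7 × 0.478 = 3.346
  c=8: 8 × 0.412 = 3.296
  c=9: 9 × 0.346 = 3.114
  c=10: 10 × 0.280 = 2.800
Maximum at c = 7 (3.346 weaned pups).

7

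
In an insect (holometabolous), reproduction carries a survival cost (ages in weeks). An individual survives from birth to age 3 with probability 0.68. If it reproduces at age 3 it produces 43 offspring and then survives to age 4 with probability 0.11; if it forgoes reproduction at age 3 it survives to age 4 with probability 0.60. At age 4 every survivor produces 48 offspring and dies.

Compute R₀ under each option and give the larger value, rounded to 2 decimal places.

32.83

breed at age 3: R₀ = 0.68 × (43 + 0.11 × 48) = 0.68 × 48.2800 = 32.8304
delay to age 4: R₀ = 0.68 × (0.60 × 48) = 0.68 × 28.8000 = 19.5840
Higher: breed at age 3 (32.8304).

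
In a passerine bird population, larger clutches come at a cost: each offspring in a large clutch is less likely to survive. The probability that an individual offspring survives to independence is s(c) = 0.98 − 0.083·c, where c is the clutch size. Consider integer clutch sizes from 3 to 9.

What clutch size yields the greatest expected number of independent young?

Expected independent young = c × s(c):
  c=3: 3 × 0.731 = 2.193
  c=4: 4 × 0.648 = 2.592
  c=5: 5 × 0.565 = 2.825
  c=6: 6 × 0.482 = 2.892
  c=7: 7 × 0.399 = 2.793
  c=8: 8 × 0.316 = 2.528
  c=9: 9 × 0.233 = 2.097
Maximum at c = 6 (2.892 independent young).

6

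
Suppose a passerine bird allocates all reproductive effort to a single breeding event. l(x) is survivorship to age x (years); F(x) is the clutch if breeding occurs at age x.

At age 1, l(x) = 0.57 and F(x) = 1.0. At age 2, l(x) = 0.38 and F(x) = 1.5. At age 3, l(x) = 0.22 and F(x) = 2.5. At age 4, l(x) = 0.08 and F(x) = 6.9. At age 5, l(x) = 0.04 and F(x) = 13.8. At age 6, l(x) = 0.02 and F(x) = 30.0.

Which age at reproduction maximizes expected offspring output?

6

Expected offspring if breeding at age x = l(x) × F(x):
  age 1: 0.57 × 1.0 = 0.570
  age 2: 0.38 × 1.5 = 0.570
  age 3: 0.22 × 2.5 = 0.550
  age 4: 0.08 × 6.9 = 0.552
  age 5: 0.04 × 13.8 = 0.552
  age 6: 0.02 × 30.0 = 0.600
Maximum at age 6 (0.600).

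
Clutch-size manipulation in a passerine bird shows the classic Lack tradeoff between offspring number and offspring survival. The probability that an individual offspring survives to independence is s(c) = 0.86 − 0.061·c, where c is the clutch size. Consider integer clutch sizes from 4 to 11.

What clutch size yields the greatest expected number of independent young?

7

Expected independent young = c × s(c):
  c=4: 4 × 0.616 = 2.464
  c=5: 5 × 0.555 = 2.775
  c=6: 6 × 0.494 = 2.964
  c=7: 7 × 0.433 = 3.031
  c=8: 8 × 0.372 = 2.976
  c=9: 9 × 0.311 = 2.799
  c=10: 10 × 0.250 = 2.500
  c=11: 11 × 0.189 = 2.079
Maximum at c = 7 (3.031 independent young).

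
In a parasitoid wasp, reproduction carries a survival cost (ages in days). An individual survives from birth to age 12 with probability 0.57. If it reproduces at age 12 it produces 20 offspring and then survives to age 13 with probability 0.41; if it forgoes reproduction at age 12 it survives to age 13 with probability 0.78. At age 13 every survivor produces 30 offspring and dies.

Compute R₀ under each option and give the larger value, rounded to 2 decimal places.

18.41

breed at age 12: R₀ = 0.57 × (20 + 0.41 × 30) = 0.57 × 32.3000 = 18.4110
delay to age 13: R₀ = 0.57 × (0.78 × 30) = 0.57 × 23.4000 = 13.3380
Higher: breed at age 12 (18.4110).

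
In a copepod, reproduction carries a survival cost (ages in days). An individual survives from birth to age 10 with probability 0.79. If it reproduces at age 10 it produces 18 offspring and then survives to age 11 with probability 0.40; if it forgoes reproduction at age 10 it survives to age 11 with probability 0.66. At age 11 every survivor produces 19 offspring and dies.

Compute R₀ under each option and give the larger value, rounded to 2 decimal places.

20.22

breed at age 10: R₀ = 0.79 × (18 + 0.40 × 19) = 0.79 × 25.6000 = 20.2240
delay to age 11: R₀ = 0.79 × (0.66 × 19) = 0.79 × 12.5400 = 9.9066
Higher: breed at age 10 (20.2240).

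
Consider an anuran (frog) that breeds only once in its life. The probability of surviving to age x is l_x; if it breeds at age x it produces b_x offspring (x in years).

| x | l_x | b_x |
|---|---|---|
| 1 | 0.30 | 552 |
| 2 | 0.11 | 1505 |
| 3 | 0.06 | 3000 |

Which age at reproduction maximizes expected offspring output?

Expected offspring if breeding at age x = l_x × b_x:
  age 1: 0.30 × 552 = 165.600
  age 2: 0.11 × 1505 = 165.550
  age 3: 0.06 × 3000 = 180.000
Maximum at age 3 (180.000).

3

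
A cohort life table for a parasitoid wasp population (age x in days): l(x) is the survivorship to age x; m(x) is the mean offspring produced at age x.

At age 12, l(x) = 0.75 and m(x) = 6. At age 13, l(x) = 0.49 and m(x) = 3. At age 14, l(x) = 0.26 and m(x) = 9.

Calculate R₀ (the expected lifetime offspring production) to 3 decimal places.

R₀ = Σ l(x) m(x):
  age 12: 0.75 × 6 = 4.5000
  age 13: 0.49 × 3 = 1.4700
  age 14: 0.26 × 9 = 2.3400
R₀ = 4.5000 + 1.4700 + 2.3400 = 8.3100

8.310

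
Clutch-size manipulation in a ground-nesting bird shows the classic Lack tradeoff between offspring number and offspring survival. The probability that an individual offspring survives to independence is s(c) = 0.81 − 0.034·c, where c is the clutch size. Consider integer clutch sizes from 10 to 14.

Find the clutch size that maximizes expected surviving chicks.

12

Expected surviving chicks = c × s(c):
  c=10: 10 × 0.470 = 4.700
  c=11: 11 × 0.436 = 4.796
  c=12: 12 × 0.402 = 4.824
  c=13: 13 × 0.368 = 4.784
  c=14: 14 × 0.334 = 4.676
Maximum at c = 12 (4.824 surviving chicks).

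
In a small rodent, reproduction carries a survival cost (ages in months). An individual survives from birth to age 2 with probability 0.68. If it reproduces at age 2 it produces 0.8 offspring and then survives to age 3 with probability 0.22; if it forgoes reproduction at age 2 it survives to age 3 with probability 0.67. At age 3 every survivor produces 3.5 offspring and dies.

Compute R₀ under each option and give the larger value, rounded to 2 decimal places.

breed at age 2: R₀ = 0.68 × (0.8 + 0.22 × 3.5) = 0.68 × 1.5700 = 1.0676
delay to age 3: R₀ = 0.68 × (0.67 × 3.5) = 0.68 × 2.3450 = 1.5946
Higher: delay to age 3 (1.5946).

1.59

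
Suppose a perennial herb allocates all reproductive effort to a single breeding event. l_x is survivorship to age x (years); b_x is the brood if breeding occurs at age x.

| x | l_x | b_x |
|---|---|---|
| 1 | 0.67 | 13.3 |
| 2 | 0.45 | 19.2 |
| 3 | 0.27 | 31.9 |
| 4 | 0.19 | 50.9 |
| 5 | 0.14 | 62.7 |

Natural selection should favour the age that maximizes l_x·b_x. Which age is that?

4

Expected offspring if breeding at age x = l_x × b_x:
  age 1: 0.67 × 13.3 = 8.911
  age 2: 0.45 × 19.2 = 8.640
  age 3: 0.27 × 31.9 = 8.613
  age 4: 0.19 × 50.9 = 9.671
  age 5: 0.14 × 62.7 = 8.778
Maximum at age 4 (9.671).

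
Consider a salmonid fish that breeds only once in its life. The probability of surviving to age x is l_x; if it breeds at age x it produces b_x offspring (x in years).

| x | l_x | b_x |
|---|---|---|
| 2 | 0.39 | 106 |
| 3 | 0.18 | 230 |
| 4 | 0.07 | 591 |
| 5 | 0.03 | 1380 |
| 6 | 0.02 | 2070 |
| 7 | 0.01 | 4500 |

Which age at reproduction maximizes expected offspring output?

Expected offspring if breeding at age x = l_x × b_x:
  age 2: 0.39 × 106 = 41.340
  age 3: 0.18 × 230 = 41.400
  age 4: 0.07 × 591 = 41.370
  age 5: 0.03 × 1380 = 41.400
  age 6: 0.02 × 2070 = 41.400
  age 7: 0.01 × 4500 = 45.000
Maximum at age 7 (45.000).

7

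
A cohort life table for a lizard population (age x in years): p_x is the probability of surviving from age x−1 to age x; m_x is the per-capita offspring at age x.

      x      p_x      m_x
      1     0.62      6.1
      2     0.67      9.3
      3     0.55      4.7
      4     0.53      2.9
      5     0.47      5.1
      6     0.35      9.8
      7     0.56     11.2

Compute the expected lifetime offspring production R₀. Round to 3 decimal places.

Survivorship from birth: l_x = p_1·p_2·…·p_x.
  l_1 = 0.62000
  l_2 = 0.41540
  l_3 = 0.22847
  l_4 = 0.12109
  l_5 = 0.05691
  l_6 = 0.01992
  l_7 = 0.01115
R₀ = Σ l_x m_x:
  age 1: 0.62000 × 6.1 = 3.7820
  age 2: 0.41540 × 9.3 = 3.8632
  age 3: 0.22847 × 4.7 = 1.0738
  age 4: 0.12109 × 2.9 = 0.3512
  age 5: 0.05691 × 5.1 = 0.2902
  age 6: 0.01992 × 9.8 = 0.1952
  age 7: 0.01115 × 11.2 = 0.1249
R₀ = 3.7820 + 3.8632 + 1.0738 + 0.3512 + 0.2902 + 0.1952 + 0.1249 = 9.6805

9.681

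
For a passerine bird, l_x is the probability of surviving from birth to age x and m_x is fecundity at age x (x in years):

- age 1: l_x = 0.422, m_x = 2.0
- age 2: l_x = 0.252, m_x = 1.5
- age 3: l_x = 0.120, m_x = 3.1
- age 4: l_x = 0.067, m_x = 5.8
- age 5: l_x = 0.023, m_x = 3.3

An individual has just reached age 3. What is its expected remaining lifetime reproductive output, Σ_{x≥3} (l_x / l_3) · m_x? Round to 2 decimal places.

6.97

l_3 = 0.120. Conditional survival from age 3 to x is l_x / l_3.
  x=3: (0.120/0.120) × 3.1 = 3.1000
  x=4: (0.067/0.120) × 5.8 = 3.2383
  x=5: (0.023/0.120) × 3.3 = 0.6325
Sum = 3.1000 + 3.2383 + 0.6325 = 6.9708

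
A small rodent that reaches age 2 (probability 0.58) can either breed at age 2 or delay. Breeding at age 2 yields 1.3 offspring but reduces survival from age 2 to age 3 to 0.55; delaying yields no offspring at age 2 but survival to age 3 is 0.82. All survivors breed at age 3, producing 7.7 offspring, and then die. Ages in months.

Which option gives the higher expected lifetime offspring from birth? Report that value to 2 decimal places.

3.66

breed at age 2: R₀ = 0.58 × (1.3 + 0.55 × 7.7) = 0.58 × 5.5350 = 3.2103
delay to age 3: R₀ = 0.58 × (0.82 × 7.7) = 0.58 × 6.3140 = 3.6621
Higher: delay to age 3 (3.6621).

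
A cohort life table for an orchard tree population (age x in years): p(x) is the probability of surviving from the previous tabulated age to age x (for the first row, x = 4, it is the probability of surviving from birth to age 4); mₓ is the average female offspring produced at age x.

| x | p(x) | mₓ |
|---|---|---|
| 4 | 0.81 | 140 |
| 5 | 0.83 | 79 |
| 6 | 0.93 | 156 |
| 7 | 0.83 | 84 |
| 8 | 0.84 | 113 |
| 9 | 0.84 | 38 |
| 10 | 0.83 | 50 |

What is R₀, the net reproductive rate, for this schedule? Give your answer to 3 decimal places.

386.010

Survivorship from birth: l_x = p_4·p_5·…·p_x.
  l_4 = 0.81000
  l_5 = 0.67230
  l_6 = 0.62524
  l_7 = 0.51895
  l_8 = 0.43592
  l_9 = 0.36617
  l_10 = 0.30392
R₀ = Σ l_x mₓ:
  age 4: 0.81000 × 140 = 113.4000
  age 5: 0.67230 × 79 = 53.1117
  age 6: 0.62524 × 156 = 97.5374
  age 7: 0.51895 × 84 = 43.5918
  age 8: 0.43592 × 113 = 49.2590
  age 9: 0.36617 × 38 = 13.9145
  age 10: 0.30392 × 50 = 15.1960
R₀ = 113.4000 + 53.1117 + 97.5374 + 43.5918 + 49.2590 + 13.9145 + 15.1960 = 386.0104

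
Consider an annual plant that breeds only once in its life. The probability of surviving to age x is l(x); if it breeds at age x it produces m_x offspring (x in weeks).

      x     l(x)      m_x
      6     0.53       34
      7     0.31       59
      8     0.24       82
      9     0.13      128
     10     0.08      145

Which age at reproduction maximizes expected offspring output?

8

Expected offspring if breeding at age x = l(x) × m_x:
  age 6: 0.53 × 34 = 18.020
  age 7: 0.31 × 59 = 18.290
  age 8: 0.24 × 82 = 19.680
  age 9: 0.13 × 128 = 16.640
  age 10: 0.08 × 145 = 11.600
Maximum at age 8 (19.680).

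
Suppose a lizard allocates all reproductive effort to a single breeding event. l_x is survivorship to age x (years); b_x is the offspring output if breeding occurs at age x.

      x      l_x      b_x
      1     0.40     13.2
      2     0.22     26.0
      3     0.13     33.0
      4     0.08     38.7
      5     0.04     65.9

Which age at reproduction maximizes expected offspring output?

2

Expected offspring if breeding at age x = l_x × b_x:
  age 1: 0.40 × 13.2 = 5.280
  age 2: 0.22 × 26.0 = 5.720
  age 3: 0.13 × 33.0 = 4.290
  age 4: 0.08 × 38.7 = 3.096
  age 5: 0.04 × 65.9 = 2.636
Maximum at age 2 (5.720).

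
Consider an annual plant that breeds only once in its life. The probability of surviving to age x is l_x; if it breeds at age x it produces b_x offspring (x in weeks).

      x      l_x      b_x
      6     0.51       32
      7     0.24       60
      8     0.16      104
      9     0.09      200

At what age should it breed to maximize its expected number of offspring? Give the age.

Expected offspring if breeding at age x = l_x × b_x:
  age 6: 0.51 × 32 = 16.320
  age 7: 0.24 × 60 = 14.400
  age 8: 0.16 × 104 = 16.640
  age 9: 0.09 × 200 = 18.000
Maximum at age 9 (18.000).

9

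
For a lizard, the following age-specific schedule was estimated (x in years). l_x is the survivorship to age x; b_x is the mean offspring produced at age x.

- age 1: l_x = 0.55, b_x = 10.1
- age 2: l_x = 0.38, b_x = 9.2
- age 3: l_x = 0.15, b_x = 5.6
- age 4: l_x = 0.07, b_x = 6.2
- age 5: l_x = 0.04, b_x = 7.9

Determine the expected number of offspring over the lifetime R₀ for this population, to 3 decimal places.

10.641

R₀ = Σ l_x b_x:
  age 1: 0.55 × 10.1 = 5.5550
  age 2: 0.38 × 9.2 = 3.4960
  age 3: 0.15 × 5.6 = 0.8400
  age 4: 0.07 × 6.2 = 0.4340
  age 5: 0.04 × 7.9 = 0.3160
R₀ = 5.5550 + 3.4960 + 0.8400 + 0.4340 + 0.3160 = 10.6410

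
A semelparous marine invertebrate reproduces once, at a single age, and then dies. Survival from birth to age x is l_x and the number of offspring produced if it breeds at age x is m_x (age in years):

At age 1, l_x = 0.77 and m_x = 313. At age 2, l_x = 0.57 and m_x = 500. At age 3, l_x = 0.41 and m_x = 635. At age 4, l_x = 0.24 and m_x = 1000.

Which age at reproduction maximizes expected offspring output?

2

Expected offspring if breeding at age x = l_x × m_x:
  age 1: 0.77 × 313 = 241.010
  age 2: 0.57 × 500 = 285.000
  age 3: 0.41 × 635 = 260.350
  age 4: 0.24 × 1000 = 240.000
Maximum at age 2 (285.000).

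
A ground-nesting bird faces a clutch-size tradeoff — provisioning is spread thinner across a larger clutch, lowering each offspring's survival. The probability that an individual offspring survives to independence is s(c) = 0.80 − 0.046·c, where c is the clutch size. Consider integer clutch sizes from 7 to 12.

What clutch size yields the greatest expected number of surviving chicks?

Expected surviving chicks = c × s(c):
  c=7: 7 × 0.478 = 3.346
  c=8: 8 × 0.432 = 3.456
  c=9: 9 × 0.386 = 3.474
  c=10: 10 × 0.340 = 3.400
  c=11: 11 × 0.294 = 3.234
  c=12: 12 × 0.248 = 2.976
Maximum at c = 9 (3.474 surviving chicks).

9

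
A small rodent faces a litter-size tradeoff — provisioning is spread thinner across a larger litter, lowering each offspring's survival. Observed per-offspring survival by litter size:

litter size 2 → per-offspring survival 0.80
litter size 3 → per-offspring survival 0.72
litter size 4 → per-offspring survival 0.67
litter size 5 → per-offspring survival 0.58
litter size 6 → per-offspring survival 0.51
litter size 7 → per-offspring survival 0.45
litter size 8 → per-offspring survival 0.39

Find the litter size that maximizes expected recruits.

Expected recruits = c × s(c):
  c=2: 2 × 0.80 = 1.600
  c=3: 3 × 0.72 = 2.160
  c=4: 4 × 0.67 = 2.680
  c=5: 5 × 0.58 = 2.900
  c=6: 6 × 0.51 = 3.060
  c=7: 7 × 0.45 = 3.150
  c=8: 8 × 0.39 = 3.120
Maximum at c = 7 (3.150 recruits).

7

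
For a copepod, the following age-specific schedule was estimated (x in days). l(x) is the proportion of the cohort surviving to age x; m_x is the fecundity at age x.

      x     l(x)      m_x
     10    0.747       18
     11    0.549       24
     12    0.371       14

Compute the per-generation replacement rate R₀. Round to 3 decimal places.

31.816

R₀ = Σ l(x) m_x:
  age 10: 0.747 × 18 = 13.4460
  age 11: 0.549 × 24 = 13.1760
  age 12: 0.371 × 14 = 5.1940
R₀ = 13.4460 + 13.1760 + 5.1940 = 31.8160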